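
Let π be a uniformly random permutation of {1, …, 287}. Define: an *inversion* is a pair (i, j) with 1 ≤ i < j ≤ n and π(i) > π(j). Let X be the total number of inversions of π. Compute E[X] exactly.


Write X = Σ X_I over the C(287, 2) = 41041 pairs i < j, with X_I the indicator of one inversion.
There are 41041 indicators.
For each fixed pair i < j, the values π(i) and π(j) are two distinct elements of {1, …, 287} in uniformly random order; by symmetry P[π(i) > π(j)] = 1/2.
By linearity: E[X] = 41041 · (1/2) = C(287, 2) · (1/2) = 41041/2 = 41041/2 ≈ 20520.5000.

E[X] = 41041/2 = 20520.5000.


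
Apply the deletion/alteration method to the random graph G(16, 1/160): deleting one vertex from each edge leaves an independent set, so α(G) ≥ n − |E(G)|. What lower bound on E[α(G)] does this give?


E[|E(G)|] = C(16, 2)·p = 120 · (1/160) = 3/4.
E[α(G)] ≥ n − E[|E(G)|] = 16 − 3/4 = 61/4.
Numerically: ≈ 15.250000.
(This is only a lower bound; the true E[α(G)] may be larger.)

E[α(G)] ≥ 61/4 ≈ 15.250000.


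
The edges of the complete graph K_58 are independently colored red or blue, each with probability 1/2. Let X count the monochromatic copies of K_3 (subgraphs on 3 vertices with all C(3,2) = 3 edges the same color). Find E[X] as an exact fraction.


Let X = Σ_S X_S over the C(58, 3) = 30856 subsets S of size 3, where X_S = 1 if the K_3 on S is monochromatic.
For a fixed S, the K_3 on S has C(3, 2) = 3 edges. P[all 3 edges red] = (1/2)^3, and likewise for blue, so P[monochromatic] = 2·(1/2)^3 = 2^{1 − 3} = 1/4.
By linearity of expectation: E[X] = C(58, 3) · 2^{1 − 3} = 30856 · 1/4 = 7714.
Numerically: E[X] ≈ 7714.0000.

E[X] = C(58,3)·2^(1−C(3,2)) = 7714 ≈ 7714.0000.


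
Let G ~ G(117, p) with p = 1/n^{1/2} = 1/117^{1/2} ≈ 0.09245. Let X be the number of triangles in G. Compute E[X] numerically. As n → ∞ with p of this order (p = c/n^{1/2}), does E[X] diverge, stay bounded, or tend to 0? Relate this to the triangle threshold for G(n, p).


Number of potential triangles: C(117, 3) = 260130.
Each occurs with probability p³ ≈ (0.09245)³ ≈ 7.9017122e-04.
By linearity: E[X] = C(117, 3)·p³ ≈ 260130 · 7.9017122e-04 ≈ 205.54724.
Since α = 1/2 < 1, p = c/n^{1/2} ≫ 1/n is above the triangle threshold p ~ 1/n. Asymptotically E[X] ~ (c³/6)·n^{3(1−α)} = (1³/6)·n^{1.5} → ∞; triangles are abundant w.h.p.

E[X] ≈ 205.54724; in regime p = Θ(1/n^{1/2}) E[X] diverges (above the triangle threshold p ~ 1/n).


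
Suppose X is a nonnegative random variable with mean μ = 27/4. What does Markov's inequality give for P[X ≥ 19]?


μ = E[X] = 27/4, a = 19.
Markov: P[X ≥ 19] ≤ μ/a = (27/4)/19 = 27/76.
Numerically: ≈ 0.35526.
(Since a = 19 > μ = 6.75000, the bound 27/76 is < 1 and informative.)

P[X ≥ 19] ≤ 27/76 ≈ 0.35526.


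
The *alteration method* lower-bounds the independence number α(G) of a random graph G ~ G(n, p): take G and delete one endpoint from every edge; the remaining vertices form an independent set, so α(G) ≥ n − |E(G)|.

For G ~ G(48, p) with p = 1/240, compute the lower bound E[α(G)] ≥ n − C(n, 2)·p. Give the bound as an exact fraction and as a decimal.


E[|E(G)|] = C(48, 2)·p = 1128 · (1/240) = 47/10.
E[α(G)] ≥ n − E[|E(G)|] = 48 − 47/10 = 433/10.
Numerically: ≈ 43.30000.
(This is only a lower bound; the true E[α(G)] may be larger.)

E[α(G)] ≥ 433/10 ≈ 43.30000.


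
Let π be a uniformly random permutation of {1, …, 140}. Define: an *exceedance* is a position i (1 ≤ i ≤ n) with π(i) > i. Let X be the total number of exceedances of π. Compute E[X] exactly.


Write X = Σ_{i=1}^{140} X_i, where X_i = 1_{π(i) > i}.
For each fixed i, π(i) is uniform over {1, …, 140} (marginal of a uniform permutation), so P[π(i) > i] = (n − i)/n. Summing: Σ_{i=1}^{140} (n − i)/n = (0 + 1 + … + 139)/140 = 140(140 − 1)/(2·140) = (140 − 1)/2.
Hence E[X] = Σ_{i=1}^{140} (140 − i)/140 = 139/2 ≈ 69.5000.

E[X] = 139/2 = 69.5000.


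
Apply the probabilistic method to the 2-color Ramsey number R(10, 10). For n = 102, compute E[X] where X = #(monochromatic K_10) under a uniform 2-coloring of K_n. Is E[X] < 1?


E[X] = C(102, 10) · 2^{1 − 45} = 21300860967540 · 2^{−44} = 21300860967540/17592186044416.
As a reduced fraction: E[X] = 5325215241885/4398046511104 ≈ 1.2108.
Is E[X] < 1? NO.
Since E[X] ≥ 1, the first-moment bound is inconclusive at n = 102; it does NOT by itself certify R(10, 10) > 102.

E[X] = 5325215241885/4398046511104 ≈ 1.2108; E[X] ≥ 1; first-moment method inconclusive here.


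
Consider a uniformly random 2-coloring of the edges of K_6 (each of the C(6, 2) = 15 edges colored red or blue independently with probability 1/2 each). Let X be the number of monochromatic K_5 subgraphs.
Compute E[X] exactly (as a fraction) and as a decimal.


Let X = Σ_S X_S over the C(6, 5) = 6 subsets S of size 5, where X_S = 1 if the K_5 on S is monochromatic.
For a fixed S, the K_5 on S has C(5, 2) = 10 edges. P[all 10 edges red] = (1/2)^10, and likewise for blue, so P[monochromatic] = 2·(1/2)^10 = 2^{1 − 10} = 1/512.
By linearity: E[X] = C(6, 5) · 2^{1 − 10} = 6 · 1/512 = 3/256.
Numerically: E[X] ≈ 0.011719.

E[X] = C(6,5)·2^(1−C(5,2)) = 3/256 ≈ 0.011719.


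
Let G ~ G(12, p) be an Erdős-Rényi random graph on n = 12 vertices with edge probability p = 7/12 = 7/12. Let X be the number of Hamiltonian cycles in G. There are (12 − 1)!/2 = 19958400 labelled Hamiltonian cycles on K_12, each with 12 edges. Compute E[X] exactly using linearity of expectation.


K_12 has (12 − 1)!/2 = 19958400 labelled Hamiltonian cycles.
For each such Hamiltonian cycle H, let X_H = 1 if all 12 edges of H are present in G. Then P[X_H = 1] = p^{12} = (7/12)^{12} = 13841287201/8916100448256.
By linearity of expectation: E[X] = Σ_H E[X_H] = 19958400 · p^{12} = 19958400 · 13841287201/8916100448256 = 26644477861925/859963392.
Numerically: E[X] ≈ 3.1e+04.

E[X] = 19958400 · (7/12)^{12} = 26644477861925/859963392 ≈ 3.1e+04.


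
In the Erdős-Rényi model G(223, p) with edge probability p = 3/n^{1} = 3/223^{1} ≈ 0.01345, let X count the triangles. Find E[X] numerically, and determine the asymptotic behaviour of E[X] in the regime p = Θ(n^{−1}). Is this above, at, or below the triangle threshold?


Number of potential triangles: C(223, 3) = 1823471.
Each occurs with probability p³ ≈ (0.01345)³ ≈ 2.434721e-06.
By linearity: E[X] = C(223, 3)·p³ ≈ 1823471 · 2.434721e-06 ≈ 4.4396.
Here α = 1, so p = 3/n is exactly at the triangle threshold p ~ 1/n. Asymptotically E[X] → c³/6 = 3³/6 = 9/2 ≈ 4.5000, a bounded constant. In this regime the triangle count is asymptotically Poisson(c³/6).

E[X] ≈ 4.4396; in regime p = Θ(1/n^{1}) E[X] stays bounded (at the triangle threshold p ~ 1/n).


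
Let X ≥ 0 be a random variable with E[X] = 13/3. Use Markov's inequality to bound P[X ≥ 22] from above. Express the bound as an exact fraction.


μ = E[X] = 13/3, a = 22.
Markov: P[X ≥ 22] ≤ μ/a = (13/3)/22 = 13/66.
Numerically: ≈ 0.1970.
(Since a = 22 > μ = 4.3333, the bound 13/66 is < 1 and informative.)

P[X ≥ 22] ≤ 13/66 ≈ 0.1970.


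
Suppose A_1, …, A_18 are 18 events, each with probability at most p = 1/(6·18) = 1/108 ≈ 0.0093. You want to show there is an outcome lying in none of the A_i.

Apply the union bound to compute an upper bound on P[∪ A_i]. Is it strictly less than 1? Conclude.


Union bound: P[∪_{i=1}^{18} A_i] ≤ Σ_i P[A_i] ≤ 18·p = 18·(1/108) = 1/6.
Numerically: 1/6 ≈ 0.1667.
Is 1/6 < 1? YES.
Since P[∪ A_i] ≤ 1/6 < 1, the complement has P[∩ A_i^c] ≥ 1 − 1/6 = 5/6 > 0, so some outcome avoids every A_i.

18·p = 1/6 ≈ 0.1667; existence CERTIFIED by the union bound.


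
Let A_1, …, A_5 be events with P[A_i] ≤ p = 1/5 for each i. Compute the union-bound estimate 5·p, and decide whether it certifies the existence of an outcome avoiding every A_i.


Union bound: P[∪_{i=1}^{5} A_i] ≤ Σ_i P[A_i] ≤ 5·p = 5·(1/5) = 1.
Numerically: 1 ≈ 1.00000.
Is 1 < 1? NO.
Since the bound 1 is ≥ 1, the union bound is uninformative here; it does NOT by itself certify existence.

5·p = 1 ≈ 1.00000; existence NOT certified by the union bound.


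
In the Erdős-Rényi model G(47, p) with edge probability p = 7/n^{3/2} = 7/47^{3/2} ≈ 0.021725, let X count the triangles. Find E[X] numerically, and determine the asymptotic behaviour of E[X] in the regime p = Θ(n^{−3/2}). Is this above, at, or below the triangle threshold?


Number of potential triangles: C(47, 3) = 16215.
Each occurs with probability p³ ≈ (0.021725)³ ≈ 1.0253066e-05.
By linearity: E[X] = C(47, 3)·p³ ≈ 16215 · 1.0253066e-05 ≈ 0.16625.
Since α = 3/2 > 1, p = c/n^{3/2} = o(1/n) is below the triangle threshold p ~ 1/n. Asymptotically E[X] ~ (c³/6)·n^{3(1−α)} = (7³/6)·n^{-1.5} → 0, so by Markov's inequality G has no triangles w.h.p.

E[X] ≈ 0.16625; in regime p = Θ(1/n^{3/2}) E[X] tends to 0 (below the triangle threshold p ~ 1/n).


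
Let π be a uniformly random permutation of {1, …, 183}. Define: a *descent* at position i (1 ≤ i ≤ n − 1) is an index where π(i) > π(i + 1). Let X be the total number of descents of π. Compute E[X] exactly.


Write X = Σ X_I over i = 1, …, 182, with X_I the indicator of one descent.
There are 182 indicators.
For each fixed i, the pair (π(i), π(i+1)) is a uniformly random ordered pair of distinct values from {1, …, 183}; by symmetry P[π(i) > π(i+1)] = 1/2.
By linearity: E[X] = 182 · (1/2) = (183 − 1) · (1/2) = 91 ≈ 91.0000.

E[X] = 91 = 91.0000.


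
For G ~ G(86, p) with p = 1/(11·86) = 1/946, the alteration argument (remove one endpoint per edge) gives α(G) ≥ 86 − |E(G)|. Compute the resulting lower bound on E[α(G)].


E[|E(G)|] = C(86, 2)·p = 3655 · (1/946) = 85/22.
E[α(G)] ≥ n − E[|E(G)|] = 86 − 85/22 = 1807/22.
Numerically: ≈ 82.136364.
(This is only a lower bound; the true E[α(G)] may be larger.)

E[α(G)] ≥ 1807/22 ≈ 82.136364.


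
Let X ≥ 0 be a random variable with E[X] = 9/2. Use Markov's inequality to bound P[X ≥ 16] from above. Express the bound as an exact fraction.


μ = E[X] = 9/2, a = 16.
Markov: P[X ≥ 16] ≤ μ/a = (9/2)/16 = 9/32.
Numerically: ≈ 0.281250.
(Since a = 16 > μ = 4.500000, the bound 9/32 is < 1 and informative.)

P[X ≥ 16] ≤ 9/32 ≈ 0.281250.


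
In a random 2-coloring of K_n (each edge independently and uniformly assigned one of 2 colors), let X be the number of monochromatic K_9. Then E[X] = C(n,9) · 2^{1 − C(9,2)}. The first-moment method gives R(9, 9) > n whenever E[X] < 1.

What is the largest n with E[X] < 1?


We need C(n, 9) · 2^{1 − 36} < 1, i.e. C(n, 9) < 2^{36 − 1} = 34359738368.
Check values of n near the boundary:
  n = 61: C(61, 9) = 17341763505; 17341763505 < 34359738368? YES
  n = 62: C(62, 9) = 20286591270; 20286591270 < 34359738368? YES
  n = 63: C(63, 9) = 23667689815; 23667689815 < 34359738368? YES
  n = 64: C(64, 9) = 27540584512; 27540584512 < 34359738368? YES
  n = 65: C(65, 9) = 31966749880; 31966749880 < 34359738368? YES
  n = 66: C(66, 9) = 37014131440; 37014131440 < 34359738368? NO
  n = 67: C(67, 9) = 42757703560; 42757703560 < 34359738368? NO
  n = 68: C(68, 9) = 49280065120; 49280065120 < 34359738368? NO
The largest n with C(n, 9) < 34359738368 is n = 65 (where E[X] = 3995843735/4294967296 ≈ 0.930355). Hence R(9, 9) > 65, i.e. R(9, 9) ≥ 66.

Largest n = 65; hence R(9, 9) > 65.


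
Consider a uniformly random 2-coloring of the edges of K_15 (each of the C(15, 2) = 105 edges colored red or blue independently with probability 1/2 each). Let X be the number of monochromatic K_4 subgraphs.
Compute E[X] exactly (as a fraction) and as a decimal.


Let X = Σ_S X_S over the C(15, 4) = 1365 subsets S of size 4, where X_S = 1 if the K_4 on S is monochromatic.
For a fixed S, the K_4 on S has C(4, 2) = 6 edges. P[all 6 edges red] = (1/2)^6, and likewise for blue, so P[monochromatic] = 2·(1/2)^6 = 2^{1 − 6} = 1/32.
Summing: E[X] = C(15, 4) · 2^{1 − 6} = 1365 · 1/32 = 1365/32.
Numerically: E[X] ≈ 42.65625.

E[X] = C(15,4)·2^(1−C(4,2)) = 1365/32 ≈ 42.65625.


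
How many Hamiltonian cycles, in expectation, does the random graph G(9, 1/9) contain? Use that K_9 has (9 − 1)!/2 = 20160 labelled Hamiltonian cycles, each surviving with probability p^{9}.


K_9 has (9 − 1)!/2 = 20160 labelled Hamiltonian cycles.
For each such Hamiltonian cycle H, let X_H = 1 if all 9 edges of H are present in G. Then P[X_H = 1] = p^{9} = (1/9)^{9} = 1/387420489.
By linearity of expectation: E[X] = Σ_H E[X_H] = 20160 · p^{9} = 20160 · 1/387420489 = 2240/43046721.
Numerically: E[X] ≈ 5.2036e-05.

E[X] = 20160 · (1/9)^{9} = 2240/43046721 ≈ 5.2036e-05.


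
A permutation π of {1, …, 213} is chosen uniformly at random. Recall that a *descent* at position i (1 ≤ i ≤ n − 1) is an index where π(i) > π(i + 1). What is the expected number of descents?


Write X = Σ X_I over i = 1, …, 212, with X_I the indicator of one descent.
There are 212 indicators.
For each fixed i, the pair (π(i), π(i+1)) is a uniformly random ordered pair of distinct values from {1, …, 213}; by symmetry P[π(i) > π(i+1)] = 1/2.
By linearity: E[X] = 212 · (1/2) = (213 − 1) · (1/2) = 106 ≈ 106.000000.

E[X] = 106 = 106.000000.


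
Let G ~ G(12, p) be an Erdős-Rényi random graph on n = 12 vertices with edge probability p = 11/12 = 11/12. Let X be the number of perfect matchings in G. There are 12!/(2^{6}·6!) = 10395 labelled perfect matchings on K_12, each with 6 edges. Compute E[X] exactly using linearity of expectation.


K_12 has 12!/(2^{6}·6!) = 10395 labelled perfect matchings.
For each such perfect matching H, let X_H = 1 if all 6 edges of H are present in G. Then P[X_H = 1] = p^{6} = (11/12)^{6} = 1771561/2985984.
By linearity of expectation: E[X] = Σ_H E[X_H] = 10395 · p^{6} = 10395 · 1771561/2985984 = 682050985/110592.
Numerically: E[X] ≈ 6167.3.

E[X] = 10395 · (11/12)^{6} = 682050985/110592 ≈ 6167.3.


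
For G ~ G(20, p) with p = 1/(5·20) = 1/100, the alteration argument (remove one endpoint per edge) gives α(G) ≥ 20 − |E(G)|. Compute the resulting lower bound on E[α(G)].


E[|E(G)|] = C(20, 2)·p = 190 · (1/100) = 19/10.
E[α(G)] ≥ n − E[|E(G)|] = 20 − 19/10 = 181/10.
Numerically: ≈ 18.1000.
(This is only a lower bound; the true E[α(G)] may be larger.)

E[α(G)] ≥ 181/10 ≈ 18.1000.


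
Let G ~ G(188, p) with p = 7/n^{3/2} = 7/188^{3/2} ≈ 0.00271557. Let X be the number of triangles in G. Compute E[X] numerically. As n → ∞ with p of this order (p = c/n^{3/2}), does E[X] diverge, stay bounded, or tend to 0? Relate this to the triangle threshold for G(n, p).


Number of potential triangles: C(188, 3) = 1089836.
Each occurs with probability p³ ≈ (0.00271557)³ ≈ 2.00255198e-08.
By linearity: E[X] = C(188, 3)·p³ ≈ 1089836 · 2.00255198e-08 ≈ 0.021825.
Since α = 3/2 > 1, p = c/n^{3/2} = o(1/n) is below the triangle threshold p ~ 1/n. Asymptotically E[X] ~ (c³/6)·n^{3(1−α)} = (7³/6)·n^{-1.5} → 0, so by Markov's inequality G has no triangles w.h.p.

E[X] ≈ 0.021825; in regime p = Θ(1/n^{3/2}) E[X] tends to 0 (below the triangle threshold p ~ 1/n).


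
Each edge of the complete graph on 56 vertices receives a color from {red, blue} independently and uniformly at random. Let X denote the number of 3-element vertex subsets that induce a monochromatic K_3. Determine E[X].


Let X = Σ_S X_S over the C(56, 3) = 27720 subsets S of size 3, where X_S = 1 if the K_3 on S is monochromatic.
For a fixed S, the K_3 on S has C(3, 2) = 3 edges. P[all 3 edges red] = (1/2)^3, and likewise for blue, so P[monochromatic] = 2·(1/2)^3 = 2^{1 − 3} = 1/4.
By linearity: E[X] = C(56, 3) · 2^{1 − 3} = 27720 · 1/4 = 6930.
Numerically: E[X] ≈ 6930.0000.

E[X] = C(56,3)·2^(1−C(3,2)) = 6930 ≈ 6930.0000.


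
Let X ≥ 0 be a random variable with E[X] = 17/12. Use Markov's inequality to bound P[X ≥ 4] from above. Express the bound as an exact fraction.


μ = E[X] = 17/12, a = 4.
Markov: P[X ≥ 4] ≤ μ/a = (17/12)/4 = 17/48.
Numerically: ≈ 0.3542.
(Since a = 4 > μ = 1.4167, the bound 17/48 is < 1 and informative.)

P[X ≥ 4] ≤ 17/48 ≈ 0.3542.


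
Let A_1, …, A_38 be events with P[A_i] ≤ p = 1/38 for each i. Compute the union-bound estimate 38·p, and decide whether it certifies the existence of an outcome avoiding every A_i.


Union bound: P[∪_{i=1}^{38} A_i] ≤ Σ_i P[A_i] ≤ 38·p = 38·(1/38) = 1.
Numerically: 1 ≈ 1.00000.
Is 1 < 1? NO.
Since the bound 1 is ≥ 1, the union bound is uninformative here; it does NOT by itself certify existence.

38·p = 1 ≈ 1.00000; existence NOT certified by the union bound.


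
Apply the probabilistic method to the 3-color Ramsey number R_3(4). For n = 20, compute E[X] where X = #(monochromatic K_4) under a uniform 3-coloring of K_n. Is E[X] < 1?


E[X] = C(20, 4) · 3^{1 − 6} = 4845 · 3^{−5} = 4845/243.
As a reduced fraction: E[X] = 1615/81 ≈ 19.938.
Is E[X] < 1? NO.
Since E[X] ≥ 1, the first-moment bound is inconclusive at n = 20; it does NOT by itself certify R_3(4) > 20.

E[X] = 1615/81 ≈ 19.938; E[X] ≥ 1; first-moment method inconclusive here.


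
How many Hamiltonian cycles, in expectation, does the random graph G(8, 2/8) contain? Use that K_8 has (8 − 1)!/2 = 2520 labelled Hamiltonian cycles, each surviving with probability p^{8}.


K_8 has (8 − 1)!/2 = 2520 labelled Hamiltonian cycles.
For each such Hamiltonian cycle H, let X_H = 1 if all 8 edges of H are present in G. Then P[X_H = 1] = p^{8} = (1/4)^{8} = 1/65536.
Summing the indicators: E[X] = Σ_H E[X_H] = 2520 · p^{8} = 2520 · 1/65536 = 315/8192.
Numerically: E[X] ≈ 0.03845.

E[X] = 2520 · (1/4)^{8} = 315/8192 ≈ 0.03845.


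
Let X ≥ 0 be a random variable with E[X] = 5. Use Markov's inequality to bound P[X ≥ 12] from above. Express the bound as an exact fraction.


μ = E[X] = 5, a = 12.
Markov: P[X ≥ 12] ≤ μ/a = (5)/12 = 5/12.
Numerically: ≈ 0.4167.
(Since a = 12 > μ = 5.0000, the bound 5/12 is < 1 and informative.)

P[X ≥ 12] ≤ 5/12 ≈ 0.4167.


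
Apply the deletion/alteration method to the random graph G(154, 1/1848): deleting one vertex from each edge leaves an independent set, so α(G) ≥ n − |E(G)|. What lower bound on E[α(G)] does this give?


E[|E(G)|] = C(154, 2)·p = 11781 · (1/1848) = 51/8.
E[α(G)] ≥ n − E[|E(G)|] = 154 − 51/8 = 1181/8.
Numerically: ≈ 147.625.
(This is only a lower bound; the true E[α(G)] may be larger.)

E[α(G)] ≥ 1181/8 ≈ 147.625.


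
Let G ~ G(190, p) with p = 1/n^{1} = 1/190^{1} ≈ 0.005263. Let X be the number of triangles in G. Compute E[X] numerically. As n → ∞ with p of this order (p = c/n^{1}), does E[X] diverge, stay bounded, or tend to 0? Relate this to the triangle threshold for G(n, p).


Number of potential triangles: C(190, 3) = 1125180.
Each occurs with probability p³ ≈ (0.005263)³ ≈ 1.457938e-07.
By linearity: E[X] = C(190, 3)·p³ ≈ 1125180 · 1.457938e-07 ≈ 0.1640.
Here α = 1, so p = 1/n is exactly at the triangle threshold p ~ 1/n. Asymptotically E[X] → c³/6 = 1³/6 = 1/6 ≈ 0.1667, a bounded constant. In this regime the triangle count is asymptotically Poisson(c³/6).

E[X] ≈ 0.1640; in regime p = Θ(1/n^{1}) E[X] stays bounded (at the triangle threshold p ~ 1/n).


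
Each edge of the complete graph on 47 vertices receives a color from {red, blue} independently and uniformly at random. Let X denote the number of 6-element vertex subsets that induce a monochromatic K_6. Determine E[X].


Let X = Σ_S X_S over the C(47, 6) = 10737573 subsets S of size 6, where X_S = 1 if the K_6 on S is monochromatic.
For a fixed S, the K_6 on S has C(6, 2) = 15 edges. P[all 15 edges red] = (1/2)^15, and likewise for blue, so P[monochromatic] = 2·(1/2)^15 = 2^{1 − 15} = 1/16384.
Summing: E[X] = C(47, 6) · 2^{1 − 15} = 10737573 · 1/16384 = 10737573/16384.
Numerically: E[X] ≈ 655.36945.

E[X] = C(47,6)·2^(1−C(6,2)) = 10737573/16384 ≈ 655.36945.


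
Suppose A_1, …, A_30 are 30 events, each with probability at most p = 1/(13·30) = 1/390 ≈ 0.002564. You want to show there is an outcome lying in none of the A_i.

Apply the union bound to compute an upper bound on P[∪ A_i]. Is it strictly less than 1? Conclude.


Union bound: P[∪_{i=1}^{30} A_i] ≤ Σ_i P[A_i] ≤ 30·p = 30·(1/390) = 1/13.
Numerically: 1/13 ≈ 0.076923.
Is 1/13 < 1? YES.
Since P[∪ A_i] ≤ 1/13 < 1, the complement has P[∩ A_i^c] ≥ 1 − 1/13 = 12/13 > 0, so some outcome avoids every A_i.

30·p = 1/13 ≈ 0.076923; existence CERTIFIED by the union bound.


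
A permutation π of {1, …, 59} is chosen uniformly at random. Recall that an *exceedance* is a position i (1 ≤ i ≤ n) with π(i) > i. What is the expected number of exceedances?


Write X = Σ_{i=1}^{59} X_i, where X_i = 1_{π(i) > i}.
For each fixed i, π(i) is uniform over {1, …, 59} (marginal of a uniform permutation), so P[π(i) > i] = (n − i)/n. Summing: Σ_{i=1}^{59} (n − i)/n = (0 + 1 + … + 58)/59 = 59(59 − 1)/(2·59) = (59 − 1)/2.
Hence E[X] = Σ_{i=1}^{59} (59 − i)/59 = 29 ≈ 29.00000.

E[X] = 29 = 29.00000.


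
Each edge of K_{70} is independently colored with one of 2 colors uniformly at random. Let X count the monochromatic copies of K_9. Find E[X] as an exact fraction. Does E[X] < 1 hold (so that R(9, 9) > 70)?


E[X] = C(70, 9) · 2^{1 − 36} = 65033528560 · 2^{−35} = 65033528560/34359738368.
As a reduced fraction: E[X] = 4064595535/2147483648 ≈ 1.8927248.
Is E[X] < 1? NO.
Since E[X] ≥ 1, the first-moment bound is inconclusive at n = 70; it does NOT by itself certify R(9, 9) > 70.

E[X] = 4064595535/2147483648 ≈ 1.8927248; E[X] ≥ 1; first-moment method inconclusive here.


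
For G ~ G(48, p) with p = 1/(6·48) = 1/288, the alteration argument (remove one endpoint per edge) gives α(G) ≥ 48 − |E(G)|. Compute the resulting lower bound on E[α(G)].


E[|E(G)|] = C(48, 2)·p = 1128 · (1/288) = 47/12.
E[α(G)] ≥ n − E[|E(G)|] = 48 − 47/12 = 529/12.
Numerically: ≈ 44.083.
(This is only a lower bound; the true E[α(G)] may be larger.)

E[α(G)] ≥ 529/12 ≈ 44.083.


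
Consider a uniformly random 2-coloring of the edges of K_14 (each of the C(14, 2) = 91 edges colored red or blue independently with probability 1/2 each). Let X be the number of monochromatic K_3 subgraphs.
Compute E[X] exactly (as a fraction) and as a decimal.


Let X = Σ_S X_S over the C(14, 3) = 364 subsets S of size 3, where X_S = 1 if the K_3 on S is monochromatic.
For a fixed S, the K_3 on S has C(3, 2) = 3 edges. P[all 3 edges red] = (1/2)^3, and likewise for blue, so P[monochromatic] = 2·(1/2)^3 = 2^{1 − 3} = 1/4.
Summing: E[X] = C(14, 3) · 2^{1 − 3} = 364 · 1/4 = 91.
Numerically: E[X] ≈ 91.000.

E[X] = C(14,3)·2^(1−C(3,2)) = 91 ≈ 91.000.


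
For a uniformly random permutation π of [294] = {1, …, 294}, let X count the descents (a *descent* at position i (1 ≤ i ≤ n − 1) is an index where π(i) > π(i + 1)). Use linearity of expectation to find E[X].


Write X = Σ X_I over i = 1, …, 293, with X_I the indicator of one descent.
There are 293 indicators.
For each fixed i, the pair (π(i), π(i+1)) is a uniformly random ordered pair of distinct values from {1, …, 294}; by symmetry P[π(i) > π(i+1)] = 1/2.
By linearity: E[X] = 293 · (1/2) = (294 − 1) · (1/2) = 293/2 ≈ 146.500000.

E[X] = 293/2 = 146.500000.


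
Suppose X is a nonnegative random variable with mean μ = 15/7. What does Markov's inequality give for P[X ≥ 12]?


μ = E[X] = 15/7, a = 12.
Markov: P[X ≥ 12] ≤ μ/a = (15/7)/12 = 5/28.
Numerically: ≈ 0.178571.
(Since a = 12 > μ = 2.142857, the bound 5/28 is < 1 and informative.)

P[X ≥ 12] ≤ 5/28 ≈ 0.178571.


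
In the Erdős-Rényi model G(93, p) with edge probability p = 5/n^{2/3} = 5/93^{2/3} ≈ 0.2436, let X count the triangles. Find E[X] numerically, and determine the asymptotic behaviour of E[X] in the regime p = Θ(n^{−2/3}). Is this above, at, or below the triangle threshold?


Number of potential triangles: C(93, 3) = 129766.
Each occurs with probability p³ ≈ (0.2436)³ ≈ 1.445254e-02.
By linearity: E[X] = C(93, 3)·p³ ≈ 129766 · 1.445254e-02 ≈ 1875.4480.
Since α = 2/3 < 1, p = c/n^{2/3} ≫ 1/n is above the triangle threshold p ~ 1/n. Asymptotically E[X] ~ (c³/6)·n^{3(1−α)} = (5³/6)·n^{1} → ∞; triangles are abundant w.h.p.

E[X] ≈ 1875.4480; in regime p = Θ(1/n^{2/3}) E[X] diverges (above the triangle threshold p ~ 1/n).


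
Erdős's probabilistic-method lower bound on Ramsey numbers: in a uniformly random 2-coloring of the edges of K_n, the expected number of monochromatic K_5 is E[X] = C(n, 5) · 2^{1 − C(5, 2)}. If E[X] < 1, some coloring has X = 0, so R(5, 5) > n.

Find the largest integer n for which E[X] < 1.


We need C(n, 5) · 2^{1 − 10} < 1, i.e. C(n, 5) < 2^{10 − 1} = 512.
Check values of n near the boundary:
  n = 9: C(9, 5) = 126; 126 < 512? YES
  n = 10: C(10, 5) = 252; 252 < 512? YES
  n = 11: C(11, 5) = 462; 462 < 512? YES
  n = 12: C(12, 5) = 792; 792 < 512? NO
  n = 13: C(13, 5) = 1287; 1287 < 512? NO
  n = 14: C(14, 5) = 2002; 2002 < 512? NO
The largest n with C(n, 5) < 512 is n = 11 (where E[X] = 231/256 ≈ 0.90234). Hence R(5, 5) > 11, i.e. R(5, 5) ≥ 12.

Largest n = 11; hence R(5, 5) > 11.


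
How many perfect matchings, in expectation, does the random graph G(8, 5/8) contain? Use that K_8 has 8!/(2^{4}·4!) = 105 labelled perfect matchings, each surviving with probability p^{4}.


K_8 has 8!/(2^{4}·4!) = 105 labelled perfect matchings.
For each such perfect matching H, let X_H = 1 if all 4 edges of H are present in G. Then P[X_H = 1] = p^{4} = (5/8)^{4} = 625/4096.
Summing the indicators: E[X] = Σ_H E[X_H] = 105 · p^{4} = 105 · 625/4096 = 65625/4096.
Numerically: E[X] ≈ 16.022.

E[X] = 105 · (5/8)^{4} = 65625/4096 ≈ 16.022.


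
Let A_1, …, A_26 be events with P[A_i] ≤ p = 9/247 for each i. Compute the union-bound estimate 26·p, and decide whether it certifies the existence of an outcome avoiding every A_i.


Union bound: P[∪_{i=1}^{26} A_i] ≤ Σ_i P[A_i] ≤ 26·p = 26·(9/247) = 18/19.
Numerically: 18/19 ≈ 0.9473684.
Is 18/19 < 1? YES.
Since P[∪ A_i] ≤ 18/19 < 1, the complement has P[∩ A_i^c] ≥ 1 − 18/19 = 1/19 > 0, so some outcome avoids every A_i.

26·p = 18/19 ≈ 0.9473684; existence CERTIFIED by the union bound.


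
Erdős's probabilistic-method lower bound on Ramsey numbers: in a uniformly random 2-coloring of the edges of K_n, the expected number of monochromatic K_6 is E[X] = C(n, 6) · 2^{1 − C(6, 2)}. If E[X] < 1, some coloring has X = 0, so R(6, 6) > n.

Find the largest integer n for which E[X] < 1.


We need C(n, 6) · 2^{1 − 15} < 1, i.e. C(n, 6) < 2^{15 − 1} = 16384.
Check values of n near the boundary:
  n = 12: C(12, 6) = 924; 924 < 16384? YES
  n = 13: C(13, 6) = 1716; 1716 < 16384? YES
  n = 14: C(14, 6) = 3003; 3003 < 16384? YES
  n = 15: C(15, 6) = 5005; 5005 < 16384? YES
  n = 16: C(16, 6) = 8008; 8008 < 16384? YES
  n = 17: C(17, 6) = 12376; 12376 < 16384? YES
  n = 18: C(18, 6) = 18564; 18564 < 16384? NO
The largest n with C(n, 6) < 16384 is n = 17 (where E[X] = 1547/2048 ≈ 0.755371). Hence R(6, 6) > 17, i.e. R(6, 6) ≥ 18.

Largest n = 17; hence R(6, 6) > 17.


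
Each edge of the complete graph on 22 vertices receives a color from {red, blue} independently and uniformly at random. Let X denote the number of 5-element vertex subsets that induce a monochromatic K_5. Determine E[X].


Let X = Σ_S X_S over the C(22, 5) = 26334 subsets S of size 5, where X_S = 1 if the K_5 on S is monochromatic.
For a fixed S, the K_5 on S has C(5, 2) = 10 edges. P[all 10 edges red] = (1/2)^10, and likewise for blue, so P[monochromatic] = 2·(1/2)^10 = 2^{1 − 10} = 1/512.
By linearity of expectation: E[X] = C(22, 5) · 2^{1 − 10} = 26334 · 1/512 = 13167/256.
Numerically: E[X] ≈ 51.434.

E[X] = C(22,5)·2^(1−C(5,2)) = 13167/256 ≈ 51.434.


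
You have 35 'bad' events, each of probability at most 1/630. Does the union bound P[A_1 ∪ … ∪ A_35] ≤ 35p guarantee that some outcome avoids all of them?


Union bound: P[∪_{i=1}^{35} A_i] ≤ Σ_i P[A_i] ≤ 35·p = 35·(1/630) = 1/18.
Numerically: 1/18 ≈ 0.0556.
Is 1/18 < 1? YES.
Since P[∪ A_i] ≤ 1/18 < 1, the complement has P[∩ A_i^c] ≥ 1 − 1/18 = 17/18 > 0, so some outcome avoids every A_i.

35·p = 1/18 ≈ 0.0556; existence CERTIFIED by the union bound.


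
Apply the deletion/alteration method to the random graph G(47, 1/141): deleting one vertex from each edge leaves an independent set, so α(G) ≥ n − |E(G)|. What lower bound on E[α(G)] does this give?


E[|E(G)|] = C(47, 2)·p = 1081 · (1/141) = 23/3.
E[α(G)] ≥ n − E[|E(G)|] = 47 − 23/3 = 118/3.
Numerically: ≈ 39.333333.
(This is only a lower bound; the true E[α(G)] may be larger.)

E[α(G)] ≥ 118/3 ≈ 39.333333.


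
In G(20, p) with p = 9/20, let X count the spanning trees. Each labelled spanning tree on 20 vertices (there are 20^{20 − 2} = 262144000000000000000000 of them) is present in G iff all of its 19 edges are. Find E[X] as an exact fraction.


K_20 has 20^{20 − 2} = 262144000000000000000000 labelled spanning trees.
For each such spanning tree H, let X_H = 1 if all 19 edges of H are present in G. Then P[X_H = 1] = p^{19} = (9/20)^{19} = 1350851717672992089/5242880000000000000000000.
By linearity of expectation: E[X] = Σ_H E[X_H] = 262144000000000000000000 · p^{19} = 262144000000000000000000 · 1350851717672992089/5242880000000000000000000 = 1350851717672992089/20.
Numerically: E[X] ≈ 6.754e+16.

E[X] = 262144000000000000000000 · (9/20)^{19} = 1350851717672992089/20 ≈ 6.754e+16.


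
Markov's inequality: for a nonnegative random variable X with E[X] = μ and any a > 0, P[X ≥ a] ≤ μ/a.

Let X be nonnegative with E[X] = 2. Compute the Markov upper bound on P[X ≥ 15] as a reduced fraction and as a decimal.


μ = E[X] = 2, a = 15.
Markov: P[X ≥ 15] ≤ μ/a = (2)/15 = 2/15.
Numerically: ≈ 0.133333.
(Since a = 15 > μ = 2.000000, the bound 2/15 is < 1 and informative.)

P[X ≥ 15] ≤ 2/15 ≈ 0.133333.


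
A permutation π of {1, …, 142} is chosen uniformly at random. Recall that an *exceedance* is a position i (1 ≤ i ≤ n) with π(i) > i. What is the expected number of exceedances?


Write X = Σ_{i=1}^{142} X_i, where X_i = 1_{π(i) > i}.
For each fixed i, π(i) is uniform over {1, …, 142} (marginal of a uniform permutation), so P[π(i) > i] = (n − i)/n. Summing: Σ_{i=1}^{142} (n − i)/n = (0 + 1 + … + 141)/142 = 142(142 − 1)/(2·142) = (142 − 1)/2.
Hence E[X] = Σ_{i=1}^{142} (142 − i)/142 = 141/2 ≈ 70.5000.

E[X] = 141/2 = 70.5000.


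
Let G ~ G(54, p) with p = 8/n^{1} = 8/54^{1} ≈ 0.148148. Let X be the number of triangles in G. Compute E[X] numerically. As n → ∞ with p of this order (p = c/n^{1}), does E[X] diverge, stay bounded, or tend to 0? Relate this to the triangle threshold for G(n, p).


Number of potential triangles: C(54, 3) = 24804.
Each occurs with probability p³ ≈ (0.148148)³ ≈ 3.25153686e-03.
By linearity: E[X] = C(54, 3)·p³ ≈ 24804 · 3.25153686e-03 ≈ 80.651120.
Here α = 1, so p = 8/n is exactly at the triangle threshold p ~ 1/n. Asymptotically E[X] → c³/6 = 8³/6 = 256/3 ≈ 85.333333, a bounded constant. In this regime the triangle count is asymptotically Poisson(c³/6).

E[X] ≈ 80.651120; in regime p = Θ(1/n^{1}) E[X] stays bounded (at the triangle threshold p ~ 1/n).


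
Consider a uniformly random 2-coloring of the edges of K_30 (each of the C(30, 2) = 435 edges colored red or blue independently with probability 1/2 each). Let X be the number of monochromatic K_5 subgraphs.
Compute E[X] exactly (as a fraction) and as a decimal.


Let X = Σ_S X_S over the C(30, 5) = 142506 subsets S of size 5, where X_S = 1 if the K_5 on S is monochromatic.
For a fixed S, the K_5 on S has C(5, 2) = 10 edges. P[all 10 edges red] = (1/2)^10, and likewise for blue, so P[monochromatic] = 2·(1/2)^10 = 2^{1 − 10} = 1/512.
By linearity: E[X] = C(30, 5) · 2^{1 − 10} = 142506 · 1/512 = 71253/256.
Numerically: E[X] ≈ 278.332.

E[X] = C(30,5)·2^(1−C(5,2)) = 71253/256 ≈ 278.332.


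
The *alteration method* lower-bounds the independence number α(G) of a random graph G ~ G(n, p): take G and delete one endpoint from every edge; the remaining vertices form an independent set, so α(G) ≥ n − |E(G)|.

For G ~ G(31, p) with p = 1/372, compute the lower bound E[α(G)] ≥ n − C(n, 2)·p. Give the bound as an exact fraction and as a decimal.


E[|E(G)|] = C(31, 2)·p = 465 · (1/372) = 5/4.
E[α(G)] ≥ n − E[|E(G)|] = 31 − 5/4 = 119/4.
Numerically: ≈ 29.750.
(This is only a lower bound; the true E[α(G)] may be larger.)

E[α(G)] ≥ 119/4 ≈ 29.750.


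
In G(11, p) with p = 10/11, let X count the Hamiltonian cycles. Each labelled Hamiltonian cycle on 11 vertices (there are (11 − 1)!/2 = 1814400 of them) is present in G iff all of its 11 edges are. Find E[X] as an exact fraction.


K_11 has (11 − 1)!/2 = 1814400 labelled Hamiltonian cycles.
For each such Hamiltonian cycle H, let X_H = 1 if all 11 edges of H are present in G. Then P[X_H = 1] = p^{11} = (10/11)^{11} = 100000000000/285311670611.
By linearity of expectation: E[X] = Σ_H E[X_H] = 1814400 · p^{11} = 1814400 · 100000000000/285311670611 = 181440000000000000/285311670611.
Numerically: E[X] ≈ 635936.

E[X] = 1814400 · (10/11)^{11} = 181440000000000000/285311670611 ≈ 635936.


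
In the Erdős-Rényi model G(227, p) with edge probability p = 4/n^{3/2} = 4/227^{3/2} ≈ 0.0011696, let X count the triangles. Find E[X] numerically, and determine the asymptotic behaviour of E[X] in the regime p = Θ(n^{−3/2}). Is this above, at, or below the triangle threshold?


Number of potential triangles: C(227, 3) = 1923825.
Each occurs with probability p³ ≈ (0.0011696)³ ≈ 1.5997924e-09.
By linearity: E[X] = C(227, 3)·p³ ≈ 1923825 · 1.5997924e-09 ≈ 0.00308.
Since α = 3/2 > 1, p = c/n^{3/2} = o(1/n) is below the triangle threshold p ~ 1/n. Asymptotically E[X] ~ (c³/6)·n^{3(1−α)} = (4³/6)·n^{-1.5} → 0, so by Markov's inequality G has no triangles w.h.p.

E[X] ≈ 0.00308; in regime p = Θ(1/n^{3/2}) E[X] tends to 0 (below the triangle threshold p ~ 1/n).


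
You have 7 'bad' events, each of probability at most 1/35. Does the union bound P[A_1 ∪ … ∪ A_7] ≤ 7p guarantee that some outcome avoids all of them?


Union bound: P[∪_{i=1}^{7} A_i] ≤ Σ_i P[A_i] ≤ 7·p = 7·(1/35) = 1/5.
Numerically: 1/5 ≈ 0.2000.
Is 1/5 < 1? YES.
Since P[∪ A_i] ≤ 1/5 < 1, the complement has P[∩ A_i^c] ≥ 1 − 1/5 = 4/5 > 0, so some outcome avoids every A_i.

7·p = 1/5 ≈ 0.2000; existence CERTIFIED by the union bound.


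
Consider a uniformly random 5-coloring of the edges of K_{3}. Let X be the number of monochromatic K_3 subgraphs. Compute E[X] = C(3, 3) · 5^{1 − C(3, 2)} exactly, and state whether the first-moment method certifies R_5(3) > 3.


E[X] = C(3, 3) · 5^{1 − 3} = 1 · 5^{−2} = 1/25.
As a reduced fraction: E[X] = 1/25 ≈ 0.040000.
Is E[X] < 1? YES.
Since E[X] < 1, there exists a 5-coloring of K_{3} with no monochromatic K_3; hence R_5(3) > 3.

E[X] = 1/25 ≈ 0.040000; E[X] < 1, so R_5(3) > 3.


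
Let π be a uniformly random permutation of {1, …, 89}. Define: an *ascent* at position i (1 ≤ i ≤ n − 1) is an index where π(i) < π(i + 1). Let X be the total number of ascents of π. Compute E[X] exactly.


Write X = Σ X_I over i = 1, …, 88, with X_I the indicator of one ascent.
There are 88 indicators.
For each fixed i, the pair (π(i), π(i+1)) is a uniformly random ordered pair of distinct values from {1, …, 89}; by symmetry P[π(i) < π(i+1)] = 1/2.
By linearity: E[X] = 88 · (1/2) = (89 − 1) · (1/2) = 44 ≈ 44.00000.

E[X] = 44 = 44.00000.


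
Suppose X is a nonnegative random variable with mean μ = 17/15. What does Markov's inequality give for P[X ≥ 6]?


μ = E[X] = 17/15, a = 6.
Markov: P[X ≥ 6] ≤ μ/a = (17/15)/6 = 17/90.
Numerically: ≈ 0.188889.
(Since a = 6 > μ = 1.133333, the bound 17/90 is < 1 and informative.)

P[X ≥ 6] ≤ 17/90 ≈ 0.188889.


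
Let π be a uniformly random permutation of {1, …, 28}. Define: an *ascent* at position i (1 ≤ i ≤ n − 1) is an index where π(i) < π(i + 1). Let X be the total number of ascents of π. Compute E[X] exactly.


Write X = Σ X_I over i = 1, …, 27, with X_I the indicator of one ascent.
There are 27 indicators.
For each fixed i, the pair (π(i), π(i+1)) is a uniformly random ordered pair of distinct values from {1, …, 28}; by symmetry P[π(i) < π(i+1)] = 1/2.
By linearity: E[X] = 27 · (1/2) = (28 − 1) · (1/2) = 27/2 ≈ 13.50000.

E[X] = 27/2 = 13.50000.


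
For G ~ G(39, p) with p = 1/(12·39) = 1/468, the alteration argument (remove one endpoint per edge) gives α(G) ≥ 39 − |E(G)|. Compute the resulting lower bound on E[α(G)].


E[|E(G)|] = C(39, 2)·p = 741 · (1/468) = 19/12.
E[α(G)] ≥ n − E[|E(G)|] = 39 − 19/12 = 449/12.
Numerically: ≈ 37.417.
(This is only a lower bound; the true E[α(G)] may be larger.)

E[α(G)] ≥ 449/12 ≈ 37.417.


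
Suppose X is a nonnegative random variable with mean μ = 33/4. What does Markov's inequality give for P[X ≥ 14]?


μ = E[X] = 33/4, a = 14.
Markov: P[X ≥ 14] ≤ μ/a = (33/4)/14 = 33/56.
Numerically: ≈ 0.5893.
(Since a = 14 > μ = 8.2500, the bound 33/56 is < 1 and informative.)

P[X ≥ 14] ≤ 33/56 ≈ 0.5893.


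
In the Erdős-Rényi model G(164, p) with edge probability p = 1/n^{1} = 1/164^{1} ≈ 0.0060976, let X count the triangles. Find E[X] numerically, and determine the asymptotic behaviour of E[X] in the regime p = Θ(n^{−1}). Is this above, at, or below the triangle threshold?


Number of potential triangles: C(164, 3) = 721764.
Each occurs with probability p³ ≈ (0.0060976)³ ≈ 2.2670884e-07.
By linearity: E[X] = C(164, 3)·p³ ≈ 721764 · 2.2670884e-07 ≈ 0.16363.
Here α = 1, so p = 1/n is exactly at the triangle threshold p ~ 1/n. Asymptotically E[X] → c³/6 = 1³/6 = 1/6 ≈ 0.16667, a bounded constant. In this regime the triangle count is asymptotically Poisson(c³/6).

E[X] ≈ 0.16363; in regime p = Θ(1/n^{1}) E[X] stays bounded (at the triangle threshold p ~ 1/n).


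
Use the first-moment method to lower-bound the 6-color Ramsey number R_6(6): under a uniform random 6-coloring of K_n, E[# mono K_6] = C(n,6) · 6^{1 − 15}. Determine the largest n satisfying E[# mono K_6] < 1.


We need C(n, 6) · 6^{1 − 15} < 1, i.e. C(n, 6) < 6^{15 − 1} = 78364164096.
Check values of n near the boundary:
  n = 194: C(194, 6) = 68482017072; 68482017072 < 78364164096? YES
  n = 195: C(195, 6) = 70656049360; 70656049360 < 78364164096? YES
  n = 196: C(196, 6) = 72887293024; 72887293024 < 78364164096? YES
  n = 197: C(197, 6) = 75176946208; 75176946208 < 78364164096? YES
  n = 198: C(198, 6) = 77526225777; 77526225777 < 78364164096? YES
  n = 199: C(199, 6) = 79936367511; 79936367511 < 78364164096? NO
  n = 200: C(200, 6) = 82408626300; 82408626300 < 78364164096? NO
The largest n with C(n, 6) < 78364164096 is n = 198 (where E[X] = 25842075259/26121388032 ≈ 0.989307). Hence R_6(6) > 198, i.e. R_6(6) ≥ 199.

Largest n = 198; hence R_6(6) > 198.


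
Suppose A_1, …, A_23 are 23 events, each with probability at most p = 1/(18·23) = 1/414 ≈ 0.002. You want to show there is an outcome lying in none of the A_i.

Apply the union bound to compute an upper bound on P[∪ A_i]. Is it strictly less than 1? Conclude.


Union bound: P[∪_{i=1}^{23} A_i] ≤ Σ_i P[A_i] ≤ 23·p = 23·(1/414) = 1/18.
Numerically: 1/18 ≈ 0.056.
Is 1/18 < 1? YES.
Since P[∪ A_i] ≤ 1/18 < 1, the complement has P[∩ A_i^c] ≥ 1 − 1/18 = 17/18 > 0, so some outcome avoids every A_i.

23·p = 1/18 ≈ 0.056; existence CERTIFIED by the union bound.
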